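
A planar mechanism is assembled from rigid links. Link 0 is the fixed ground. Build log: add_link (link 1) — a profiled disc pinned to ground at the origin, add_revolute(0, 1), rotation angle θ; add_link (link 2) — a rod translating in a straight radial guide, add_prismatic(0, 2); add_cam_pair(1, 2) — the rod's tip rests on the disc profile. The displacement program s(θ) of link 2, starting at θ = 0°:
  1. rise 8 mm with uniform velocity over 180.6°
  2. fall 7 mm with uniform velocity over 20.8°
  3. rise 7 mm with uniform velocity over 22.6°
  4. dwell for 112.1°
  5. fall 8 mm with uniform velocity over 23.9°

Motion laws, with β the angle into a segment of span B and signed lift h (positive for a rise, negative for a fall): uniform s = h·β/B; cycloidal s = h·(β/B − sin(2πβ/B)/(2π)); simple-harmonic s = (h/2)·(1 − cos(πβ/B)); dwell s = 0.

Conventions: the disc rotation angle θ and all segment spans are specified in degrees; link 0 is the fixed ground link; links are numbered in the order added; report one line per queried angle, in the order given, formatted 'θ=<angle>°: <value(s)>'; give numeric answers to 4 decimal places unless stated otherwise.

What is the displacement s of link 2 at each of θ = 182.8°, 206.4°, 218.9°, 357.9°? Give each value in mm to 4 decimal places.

seg 1 [0°–180.6°] uniform, h=8: full span → s += 8 → s = 8.0000
seg 2 [180.6°–201.4°] uniform, h=-7: θ=182.8° here. β=2.2, B=20.8. -7·2.2/20.8 = -0.7404 → s = 7.2596
seg 2 [180.6°–201.4°] uniform, h=-7: full span → s += -7 → s = 1.0000
seg 3 [201.4°–224°] uniform, h=7: θ=206.4° here. β=5, B=22.6. 7·5/22.6 = 1.5487 → s = 2.5487
seg 3 [201.4°–224°] uniform, h=7: θ=218.9° here. β=17.5, B=22.6. 7·17.5/22.6 = 5.4204 → s = 6.4204
seg 3 [201.4°–224°] uniform, h=7: full span → s += 7 → s = 8.0000
seg 4 [224°–336.1°] dwell: s stays 8.0000
seg 5 [336.1°–360°] uniform, h=-8: θ=357.9° here. β=21.8, B=23.9. -8·21.8/23.9 = -7.2971 → s = 0.7029

θ=182.8°: 7.2596
θ=206.4°: 2.5487
θ=218.9°: 6.4204
θ=357.9°: 0.7029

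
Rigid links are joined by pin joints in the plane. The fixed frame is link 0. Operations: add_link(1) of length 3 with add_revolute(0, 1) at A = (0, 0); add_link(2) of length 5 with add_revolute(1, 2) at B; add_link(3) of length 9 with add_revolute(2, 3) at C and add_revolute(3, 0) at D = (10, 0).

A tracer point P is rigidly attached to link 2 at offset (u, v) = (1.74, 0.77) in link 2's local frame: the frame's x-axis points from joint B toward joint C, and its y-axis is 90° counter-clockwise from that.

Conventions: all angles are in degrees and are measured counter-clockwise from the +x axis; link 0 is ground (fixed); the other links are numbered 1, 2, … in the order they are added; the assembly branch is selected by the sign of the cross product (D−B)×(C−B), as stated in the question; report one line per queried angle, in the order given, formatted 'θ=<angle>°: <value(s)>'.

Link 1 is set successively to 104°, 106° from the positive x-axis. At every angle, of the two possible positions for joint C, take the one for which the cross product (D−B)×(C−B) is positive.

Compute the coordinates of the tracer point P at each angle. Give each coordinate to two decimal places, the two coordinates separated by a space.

A=(0,0), D=(10.00,0)
θ=104°: B = A + 3.00·(cos104°, sin104°) = (-0.7258, 2.9109)
θ=104°: |BD| = 11.1137
θ=104°: circle(B,5.00) ∩ circle(D,9.00): a=3.0375, h=3.9716
θ=104°:   candidates: C₊=(3.2459,5.9483) cross=44.140; C₋=(1.1654,-1.7177) cross=-44.140
θ=104°:   branch + wants cross > 0 → take C=(3.2459,5.9483) (cross=44.140)
θ=104°: ex = (C−B)/|BC| = (0.7943,0.6075); ey = (-0.6075,0.7943)
θ=104°: P = B + 1.74·ex + 0.77·ey = (0.1886,4.5795)
θ=106°: B = A + 3.00·(cos106°, sin106°) = (-0.8269, 2.8838)
θ=106°: |BD| = 11.2044
θ=106°: circle(B,5.00) ∩ circle(D,9.00): a=3.1032, h=3.9205
θ=106°:   candidates: C₊=(3.1808,5.8735) cross=43.927; C₋=(1.1627,-1.7033) cross=-43.927
θ=106°:   branch + wants cross > 0 → take C=(3.1808,5.8735) (cross=43.927)
θ=106°: ex = (C−B)/|BC| = (0.8015,0.5979); ey = (-0.5979,0.8015)
θ=106°: P = B + 1.74·ex + 0.77·ey = (0.1073,4.5414)

θ=104°: 0.19 4.58
θ=106°: 0.11 4.54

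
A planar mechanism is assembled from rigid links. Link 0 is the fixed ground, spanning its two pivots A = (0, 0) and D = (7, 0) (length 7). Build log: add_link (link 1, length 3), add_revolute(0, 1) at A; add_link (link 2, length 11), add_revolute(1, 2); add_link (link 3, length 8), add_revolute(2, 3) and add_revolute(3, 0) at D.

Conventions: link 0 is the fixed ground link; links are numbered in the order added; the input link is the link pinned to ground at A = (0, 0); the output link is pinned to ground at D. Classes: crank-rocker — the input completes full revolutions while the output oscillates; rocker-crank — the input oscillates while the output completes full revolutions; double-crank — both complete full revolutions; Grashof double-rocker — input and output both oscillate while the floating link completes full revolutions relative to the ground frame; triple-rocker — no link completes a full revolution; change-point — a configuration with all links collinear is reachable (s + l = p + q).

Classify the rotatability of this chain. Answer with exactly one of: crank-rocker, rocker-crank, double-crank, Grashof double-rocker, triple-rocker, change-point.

lengths: ground=7, input=3, coupler=11, output=8
sorted: s=3 (shortest), l=11 (longest), p+q=15
s + l = 14 vs p + q = 15
s + l < p + q (Grashof) with shortest = input link → crank-rocker

crank-rocker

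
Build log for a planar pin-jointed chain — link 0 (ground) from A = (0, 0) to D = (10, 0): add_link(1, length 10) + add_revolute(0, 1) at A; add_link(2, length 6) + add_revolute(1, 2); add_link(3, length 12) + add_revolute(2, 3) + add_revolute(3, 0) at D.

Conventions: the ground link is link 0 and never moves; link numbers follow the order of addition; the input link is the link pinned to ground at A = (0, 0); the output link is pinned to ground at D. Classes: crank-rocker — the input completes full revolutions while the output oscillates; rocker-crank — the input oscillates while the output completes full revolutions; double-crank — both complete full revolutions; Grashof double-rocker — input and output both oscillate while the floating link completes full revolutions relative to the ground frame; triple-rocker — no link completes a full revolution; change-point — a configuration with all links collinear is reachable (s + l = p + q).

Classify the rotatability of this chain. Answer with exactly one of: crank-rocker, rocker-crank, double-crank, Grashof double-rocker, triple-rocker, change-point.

lengths: ground=10, input=10, coupler=6, output=12
sorted: s=6 (shortest), l=12 (longest), p+q=20
s + l = 18 vs p + q = 20
s + l < p + q (Grashof) with shortest = coupler link → Grashof double-rocker

Grashof double-rocker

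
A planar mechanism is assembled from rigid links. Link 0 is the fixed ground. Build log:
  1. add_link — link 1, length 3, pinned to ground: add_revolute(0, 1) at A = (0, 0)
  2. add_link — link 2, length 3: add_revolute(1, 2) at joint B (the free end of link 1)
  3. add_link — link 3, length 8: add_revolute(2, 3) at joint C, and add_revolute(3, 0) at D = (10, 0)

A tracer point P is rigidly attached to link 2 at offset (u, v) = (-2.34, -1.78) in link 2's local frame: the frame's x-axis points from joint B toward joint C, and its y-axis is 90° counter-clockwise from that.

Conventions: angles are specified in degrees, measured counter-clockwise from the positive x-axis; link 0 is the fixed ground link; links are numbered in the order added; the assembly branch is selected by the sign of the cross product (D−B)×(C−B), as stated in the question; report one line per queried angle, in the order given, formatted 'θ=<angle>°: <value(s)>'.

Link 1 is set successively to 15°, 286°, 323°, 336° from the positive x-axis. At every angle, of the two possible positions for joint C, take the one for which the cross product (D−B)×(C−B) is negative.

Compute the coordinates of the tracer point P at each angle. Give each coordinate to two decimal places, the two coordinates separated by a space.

A=(0,0), D=(10.00,0)
θ=15°: B = A + 3.00·(cos15°, sin15°) = (2.8978, 0.7765)
θ=15°: |BD| = 7.1445
θ=15°: circle(B,3.00) ∩ circle(D,8.00): a=-0.2768, h=2.9872
θ=15°:   candidates: C₊=(2.9472,3.7760) cross=21.342; C₋=(2.2979,-2.1630) cross=-21.342
θ=15°:   branch - wants cross < 0 → take C=(2.2979,-2.1630) (cross=-21.342)
θ=15°: ex = (C−B)/|BC| = (-0.1999,-0.9798); ey = (0.9798,-0.1999)
θ=15°: P = B + -2.34·ex + -1.78·ey = (1.6216,3.4251)
θ=286°: B = A + 3.00·(cos286°, sin286°) = (0.8269, -2.8838)
θ=286°: |BD| = 9.6157
θ=286°: circle(B,3.00) ∩ circle(D,8.00): a=1.9479, h=2.2816
θ=286°:   candidates: C₊=(2.0009,-0.1231) cross=21.939; C₋=(3.3694,-4.4761) cross=-21.939
θ=286°:   branch - wants cross < 0 → take C=(3.3694,-4.4761) (cross=-21.939)
θ=286°: ex = (C−B)/|BC| = (0.8475,-0.5308); ey = (0.5308,0.8475)
θ=286°: P = B + -2.34·ex + -1.78·ey = (-2.1010,-3.1503)
θ=323°: B = A + 3.00·(cos323°, sin323°) = (2.3959, -1.8054)
θ=323°: |BD| = 7.8155
θ=323°: circle(B,3.00) ∩ circle(D,8.00): a=0.3891, h=2.9747
θ=323°:   candidates: C₊=(2.0873,1.1786) cross=23.248; C₋=(3.4616,-4.6098) cross=-23.248
θ=323°:   branch - wants cross < 0 → take C=(3.4616,-4.6098) (cross=-23.248)
θ=323°: ex = (C−B)/|BC| = (0.3552,-0.9348); ey = (0.9348,0.3552)
θ=323°: P = B + -2.34·ex + -1.78·ey = (-0.0993,-0.2504)
θ=336°: B = A + 3.00·(cos336°, sin336°) = (2.7406, -1.2202)
θ=336°: |BD| = 7.3612
θ=336°: circle(B,3.00) ∩ circle(D,8.00): a=-0.0552, h=2.9995
θ=336°:   candidates: C₊=(2.1890,1.7286) cross=22.080; C₋=(3.1834,-4.1874) cross=-22.080
θ=336°:   branch - wants cross < 0 → take C=(3.1834,-4.1874) (cross=-22.080)
θ=336°: ex = (C−B)/|BC| = (0.1476,-0.9890); ey = (0.9890,0.1476)
θ=336°: P = B + -2.34·ex + -1.78·ey = (0.6348,0.8315)

θ=15°: 1.62 3.43
θ=286°: -2.10 -3.15
θ=323°: -0.10 -0.25
θ=336°: 0.63 0.83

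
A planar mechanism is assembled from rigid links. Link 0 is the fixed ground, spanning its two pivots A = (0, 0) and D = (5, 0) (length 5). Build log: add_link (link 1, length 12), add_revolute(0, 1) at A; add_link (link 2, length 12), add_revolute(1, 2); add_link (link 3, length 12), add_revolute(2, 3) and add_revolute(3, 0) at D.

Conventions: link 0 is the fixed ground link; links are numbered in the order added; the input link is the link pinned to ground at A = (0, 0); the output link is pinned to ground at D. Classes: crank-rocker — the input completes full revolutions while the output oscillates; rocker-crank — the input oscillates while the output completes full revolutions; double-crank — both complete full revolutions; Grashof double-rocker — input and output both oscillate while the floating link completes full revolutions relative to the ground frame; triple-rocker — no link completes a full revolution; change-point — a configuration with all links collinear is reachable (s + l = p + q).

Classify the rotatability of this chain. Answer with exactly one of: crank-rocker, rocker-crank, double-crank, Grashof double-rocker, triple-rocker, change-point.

lengths: ground=5, input=12, coupler=12, output=12
sorted: s=5 (shortest), l=12 (longest), p+q=24
s + l = 17 vs p + q = 24
s + l < p + q (Grashof) with shortest = ground link → double-crank

double-crank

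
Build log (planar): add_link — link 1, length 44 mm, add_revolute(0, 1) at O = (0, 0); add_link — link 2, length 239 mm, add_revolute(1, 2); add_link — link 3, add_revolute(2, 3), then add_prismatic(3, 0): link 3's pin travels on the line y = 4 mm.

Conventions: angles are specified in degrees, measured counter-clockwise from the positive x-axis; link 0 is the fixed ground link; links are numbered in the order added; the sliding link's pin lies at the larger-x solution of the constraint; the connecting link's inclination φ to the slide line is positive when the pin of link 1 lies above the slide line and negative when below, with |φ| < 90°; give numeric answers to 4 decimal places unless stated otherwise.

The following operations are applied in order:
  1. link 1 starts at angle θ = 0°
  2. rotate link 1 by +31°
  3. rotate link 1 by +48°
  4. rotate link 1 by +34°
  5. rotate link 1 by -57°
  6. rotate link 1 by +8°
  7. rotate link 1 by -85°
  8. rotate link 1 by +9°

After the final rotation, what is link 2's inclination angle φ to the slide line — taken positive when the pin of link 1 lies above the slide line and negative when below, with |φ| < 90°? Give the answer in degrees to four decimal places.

geometry: r = 44 mm, L = 239 mm, e = 4 mm; θ starts at 0°
rotate link 1 by +31°: θ ← 0° +31° = 31°
rotate link 1 by +48°: θ ← 31° +48° = 79°
rotate link 1 by +34°: θ ← 79° +34° = 113°
rotate link 1 by -57°: θ ← 113° -57° = 56°
rotate link 1 by +8°: θ ← 56° +8° = 64°
rotate link 1 by -85°: θ ← 64° -85° = -21°
rotate link 1 by +9°: θ ← -21° +9° = -12°
h = r sin θ − e = -9.148114 − 4 = -13.148114
sin φ = h / L = -13.148114 / 239 = -0.05501303
φ = arcsin(-0.05501303) = -3.153607°

-3.1536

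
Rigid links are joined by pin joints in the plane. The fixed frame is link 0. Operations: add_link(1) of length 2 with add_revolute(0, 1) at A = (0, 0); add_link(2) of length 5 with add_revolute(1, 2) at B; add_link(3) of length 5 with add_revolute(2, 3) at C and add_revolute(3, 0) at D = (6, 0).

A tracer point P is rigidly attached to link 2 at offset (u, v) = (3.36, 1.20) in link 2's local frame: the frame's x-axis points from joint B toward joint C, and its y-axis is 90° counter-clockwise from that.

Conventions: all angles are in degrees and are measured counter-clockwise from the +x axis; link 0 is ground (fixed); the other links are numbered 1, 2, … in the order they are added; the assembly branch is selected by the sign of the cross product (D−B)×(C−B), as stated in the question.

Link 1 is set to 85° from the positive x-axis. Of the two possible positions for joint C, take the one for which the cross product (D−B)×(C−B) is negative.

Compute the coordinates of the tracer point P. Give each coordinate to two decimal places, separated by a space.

A=(0,0), D=(6.00,0)
B = A + 2.00·(cos85°, sin85°) = (0.1743, 1.9924)
|BD| = 6.1570
circle(B,5.00) ∩ circle(D,5.00): a=3.0785, h=3.9399
  candidates: C₊=(4.3621,4.7241) cross=24.258; C₋=(1.8122,-2.7317) cross=-24.258
  branch - wants cross < 0 → take C=(1.8122,-2.7317) (cross=-24.258)
ex = (C−B)/|BC| = (0.3276,-0.9448); ey = (0.9448,0.3276)
P = B + 3.36·ex + 1.20·ey = (2.4088,-0.7891)

2.41 -0.79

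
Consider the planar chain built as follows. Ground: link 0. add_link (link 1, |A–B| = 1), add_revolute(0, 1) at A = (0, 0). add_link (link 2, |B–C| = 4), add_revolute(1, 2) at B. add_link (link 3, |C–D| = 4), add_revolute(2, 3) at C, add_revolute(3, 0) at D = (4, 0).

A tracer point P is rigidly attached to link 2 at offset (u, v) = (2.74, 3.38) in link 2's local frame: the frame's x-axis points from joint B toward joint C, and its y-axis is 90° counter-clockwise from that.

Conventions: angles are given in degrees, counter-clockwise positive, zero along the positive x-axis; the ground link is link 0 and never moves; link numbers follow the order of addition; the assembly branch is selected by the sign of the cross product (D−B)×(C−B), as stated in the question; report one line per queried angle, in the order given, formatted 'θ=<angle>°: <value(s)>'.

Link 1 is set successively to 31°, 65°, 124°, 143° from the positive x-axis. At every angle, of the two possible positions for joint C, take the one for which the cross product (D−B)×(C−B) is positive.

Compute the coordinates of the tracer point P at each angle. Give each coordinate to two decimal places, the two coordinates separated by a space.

A=(0,0), D=(4.00,0)
θ=31°: B = A + 1.00·(cos31°, sin31°) = (0.8572, 0.5150)
θ=31°: |BD| = 3.1848
θ=31°: circle(B,4.00) ∩ circle(D,4.00): a=1.5924, h=3.6694
θ=31°:   candidates: C₊=(3.0220,3.8786) cross=11.686; C₋=(1.8352,-3.3636) cross=-11.686
θ=31°:   branch + wants cross > 0 → take C=(3.0220,3.8786) (cross=11.686)
θ=31°: ex = (C−B)/|BC| = (0.5412,0.8409); ey = (-0.8409,0.5412)
θ=31°: P = B + 2.74·ex + 3.38·ey = (-0.5021,4.6484)
θ=65°: B = A + 1.00·(cos65°, sin65°) = (0.4226, 0.9063)
θ=65°: |BD| = 3.6904
θ=65°: circle(B,4.00) ∩ circle(D,4.00): a=1.8452, h=3.5490
θ=65°:   candidates: C₊=(3.0829,3.8934) cross=13.097; C₋=(1.3397,-2.9871) cross=-13.097
θ=65°:   branch + wants cross > 0 → take C=(3.0829,3.8934) (cross=13.097)
θ=65°: ex = (C−B)/|BC| = (0.6651,0.7468); ey = (-0.7468,0.6651)
θ=65°: P = B + 2.74·ex + 3.38·ey = (-0.2792,5.2004)
θ=124°: B = A + 1.00·(cos124°, sin124°) = (-0.5592, 0.8290)
θ=124°: |BD| = 4.6340
θ=124°: circle(B,4.00) ∩ circle(D,4.00): a=2.3170, h=3.2606
θ=124°:   candidates: C₊=(2.3037,3.6225) cross=15.110; C₋=(1.1371,-2.7935) cross=-15.110
θ=124°:   branch + wants cross > 0 → take C=(2.3037,3.6225) (cross=15.110)
θ=124°: ex = (C−B)/|BC| = (0.7157,0.6984); ey = (-0.6984,0.7157)
θ=124°: P = B + 2.74·ex + 3.38·ey = (-0.9586,5.1618)
θ=143°: B = A + 1.00·(cos143°, sin143°) = (-0.7986, 0.6018)
θ=143°: |BD| = 4.8362
θ=143°: circle(B,4.00) ∩ circle(D,4.00): a=2.4181, h=3.1863
θ=143°:   candidates: C₊=(1.9972,3.4625) cross=15.410; C₋=(1.2042,-2.8607) cross=-15.410
θ=143°:   branch + wants cross > 0 → take C=(1.9972,3.4625) (cross=15.410)
θ=143°: ex = (C−B)/|BC| = (0.6990,0.7152); ey = (-0.7152,0.6990)
θ=143°: P = B + 2.74·ex + 3.38·ey = (-1.3008,4.9238)

θ=31°: -0.50 4.65
θ=65°: -0.28 5.20
θ=124°: -0.96 5.16
θ=143°: -1.30 4.92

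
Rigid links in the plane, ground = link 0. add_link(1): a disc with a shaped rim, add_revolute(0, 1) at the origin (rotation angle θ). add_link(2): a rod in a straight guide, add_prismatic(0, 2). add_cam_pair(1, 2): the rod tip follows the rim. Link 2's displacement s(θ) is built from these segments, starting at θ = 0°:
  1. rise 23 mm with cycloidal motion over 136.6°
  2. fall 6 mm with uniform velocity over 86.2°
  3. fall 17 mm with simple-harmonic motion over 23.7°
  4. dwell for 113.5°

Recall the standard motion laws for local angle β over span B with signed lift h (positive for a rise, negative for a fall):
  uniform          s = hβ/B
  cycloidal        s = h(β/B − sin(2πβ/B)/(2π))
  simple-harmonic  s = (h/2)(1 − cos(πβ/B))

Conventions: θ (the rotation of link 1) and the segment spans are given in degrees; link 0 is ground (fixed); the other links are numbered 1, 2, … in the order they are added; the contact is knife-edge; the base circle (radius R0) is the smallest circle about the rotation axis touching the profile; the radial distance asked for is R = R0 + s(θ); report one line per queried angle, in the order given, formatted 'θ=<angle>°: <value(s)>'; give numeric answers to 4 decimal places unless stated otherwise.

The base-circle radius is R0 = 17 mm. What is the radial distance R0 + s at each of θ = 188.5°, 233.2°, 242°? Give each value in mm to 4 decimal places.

segment 1 (0° to 136.6°, cycloidal, h = 23) is passed completely: s = 0.0000 + (23) = 23.0000
θ = 188.5° falls in segment 2 (136.6° to 222.8°, uniform, h = -6): β = 188.5 − 136.6 = 51.9°, B = 86.2°; Δs = -6·51.9/86.2 = -3.6125; s = 23.0000 − 3.6125 = 19.3875
segment 2 (136.6° to 222.8°, uniform, h = -6) is passed completely: s = 23.0000 + (-6) = 17.0000
θ = 233.2° falls in segment 3 (222.8° to 246.5°, simple-harmonic, h = -17): β = 233.2 − 222.8 = 10.4°, B = 23.7°; Δs = -17/2·(1 − cos(π·0.4388)) = -6.8763; s = 17.0000 − 6.8763 = 10.1237
θ = 242° falls in segment 3 (222.8° to 246.5°, simple-harmonic, h = -17): β = 242 − 222.8 = 19.2°, B = 23.7°; Δs = -17/2·(1 − cos(π·0.8101)) = -15.5321; s = 17.0000 − 15.5321 = 1.4679
θ=188.5°: R = R0 + s = 17 + 19.3875 = 36.3875
θ=233.2°: R = R0 + s = 17 + 10.1237 = 27.1237
θ=242°: R = R0 + s = 17 + 1.4679 = 18.4679

θ=188.5°: 36.3875
θ=233.2°: 27.1237
θ=242°: 18.4679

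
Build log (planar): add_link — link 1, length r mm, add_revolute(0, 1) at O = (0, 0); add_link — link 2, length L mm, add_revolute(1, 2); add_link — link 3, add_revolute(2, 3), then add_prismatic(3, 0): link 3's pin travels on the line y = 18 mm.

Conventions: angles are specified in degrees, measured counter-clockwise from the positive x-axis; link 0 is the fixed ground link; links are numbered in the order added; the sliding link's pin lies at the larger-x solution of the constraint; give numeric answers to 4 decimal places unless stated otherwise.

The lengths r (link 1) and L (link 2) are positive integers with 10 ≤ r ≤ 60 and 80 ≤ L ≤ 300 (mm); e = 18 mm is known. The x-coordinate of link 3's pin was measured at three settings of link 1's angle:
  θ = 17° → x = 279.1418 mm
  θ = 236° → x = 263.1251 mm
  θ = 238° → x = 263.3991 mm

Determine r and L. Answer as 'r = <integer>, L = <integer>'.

constraint per measurement: (x − r cos θ)² + (r sin θ − e)² = L²
subtracting the θ₁ and θ₂ equations cancels the r² and L² terms:
r = (x₁² − x₂²) / (2[(x₁cos θ₁ + e sin θ₁) − (x₂cos θ₂ + e sin θ₂)]) = 10.0000 → r = 10
L² = (x₁ − r cos θ₁)² + (r sin θ₁ − e)² = 72899.9981 → L = 270.0000 → L = 270
check at θ₃=238°: x = 263.3991 (printed 263.3991) ✓

r = 10, L = 270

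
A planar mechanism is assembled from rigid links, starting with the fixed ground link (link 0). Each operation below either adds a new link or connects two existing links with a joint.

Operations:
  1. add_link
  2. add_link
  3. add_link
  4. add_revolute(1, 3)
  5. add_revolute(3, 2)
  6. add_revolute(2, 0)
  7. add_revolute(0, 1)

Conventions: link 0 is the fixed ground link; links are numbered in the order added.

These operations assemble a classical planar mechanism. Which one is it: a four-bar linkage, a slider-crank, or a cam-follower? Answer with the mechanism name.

links: 4 (incl. ground); joints: 4 revolute, 0 prismatic, 0 higher (cam) pair, forming one closed loop
4 links in a single 4R loop → four-bar linkage

four-bar linkage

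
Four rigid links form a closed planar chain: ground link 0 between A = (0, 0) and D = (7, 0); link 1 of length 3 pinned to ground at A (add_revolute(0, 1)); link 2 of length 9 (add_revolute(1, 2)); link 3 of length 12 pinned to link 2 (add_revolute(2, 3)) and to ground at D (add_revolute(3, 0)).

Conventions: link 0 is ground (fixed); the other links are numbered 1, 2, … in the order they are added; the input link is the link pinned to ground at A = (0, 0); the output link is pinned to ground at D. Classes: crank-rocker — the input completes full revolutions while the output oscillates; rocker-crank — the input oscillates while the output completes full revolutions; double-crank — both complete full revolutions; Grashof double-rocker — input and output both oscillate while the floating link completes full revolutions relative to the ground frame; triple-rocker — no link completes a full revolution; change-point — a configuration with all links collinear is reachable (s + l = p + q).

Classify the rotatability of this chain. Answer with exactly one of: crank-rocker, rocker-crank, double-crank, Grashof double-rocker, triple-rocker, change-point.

lengths: ground=7, input=3, coupler=9, output=12
sorted: s=3 (shortest), l=12 (longest), p+q=16
s + l = 15 vs p + q = 16
s + l < p + q (Grashof) with shortest = input link → crank-rocker

crank-rocker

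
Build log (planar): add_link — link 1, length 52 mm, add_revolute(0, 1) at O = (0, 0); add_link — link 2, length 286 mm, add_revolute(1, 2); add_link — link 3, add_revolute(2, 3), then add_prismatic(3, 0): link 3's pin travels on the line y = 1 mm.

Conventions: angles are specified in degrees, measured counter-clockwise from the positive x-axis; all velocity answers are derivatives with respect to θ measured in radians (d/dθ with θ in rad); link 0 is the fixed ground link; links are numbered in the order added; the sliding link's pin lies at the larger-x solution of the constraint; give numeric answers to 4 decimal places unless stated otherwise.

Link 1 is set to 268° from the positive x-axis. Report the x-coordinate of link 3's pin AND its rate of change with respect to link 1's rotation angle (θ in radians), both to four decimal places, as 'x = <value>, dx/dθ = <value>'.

geometry: r = 52 mm, L = 286 mm, e = 1 mm
crank pin P = (r cos θ, r sin θ) = (-1.814774, -51.968323)
h = r sin θ − e = -51.968323 − 1 = -52.968323
x = r cos θ + √(L² − h²) = -1.814774 + 281.052231 = 279.237458
dx/dθ = −r sin θ − h·r cos θ/√(L² − h²) (θ in radians; h = -52.968323) = 51.626303

x = 279.2375, dx/dθ = 51.6263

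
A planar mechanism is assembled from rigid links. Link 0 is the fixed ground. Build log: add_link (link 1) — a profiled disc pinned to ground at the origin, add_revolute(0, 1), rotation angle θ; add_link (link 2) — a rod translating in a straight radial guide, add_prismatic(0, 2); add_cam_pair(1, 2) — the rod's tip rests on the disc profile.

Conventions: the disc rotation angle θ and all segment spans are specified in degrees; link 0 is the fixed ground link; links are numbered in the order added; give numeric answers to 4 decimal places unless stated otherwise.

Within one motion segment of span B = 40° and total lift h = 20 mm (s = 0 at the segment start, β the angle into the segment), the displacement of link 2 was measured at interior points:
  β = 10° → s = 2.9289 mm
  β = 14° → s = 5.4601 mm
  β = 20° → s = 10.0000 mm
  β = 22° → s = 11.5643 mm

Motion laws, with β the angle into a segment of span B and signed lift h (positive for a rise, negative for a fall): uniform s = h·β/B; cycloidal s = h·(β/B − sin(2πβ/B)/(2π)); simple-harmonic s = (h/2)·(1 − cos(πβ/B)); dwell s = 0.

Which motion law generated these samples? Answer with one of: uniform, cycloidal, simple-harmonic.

candidates at β/B = r: uniform s = h·r (linear in β); cycloidal s = h·(r − sin(2πr)/(2π)); simple-harmonic s = (h/2)(1 − cos(πr))
β=10°: printed 2.9289 | uniform 5.0000, cycloidal 1.8169, simple-harmonic 2.9289
β=14°: printed 5.4601 | uniform 7.0000, cycloidal 4.4248, simple-harmonic 5.4601
β=20°: printed 10.0000 | uniform 10.0000, cycloidal 10.0000, simple-harmonic 10.0000
β=22°: printed 11.5643 | uniform 11.0000, cycloidal 11.9836, simple-harmonic 11.5643
only one law matches every sample → simple-harmonic

simple-harmonic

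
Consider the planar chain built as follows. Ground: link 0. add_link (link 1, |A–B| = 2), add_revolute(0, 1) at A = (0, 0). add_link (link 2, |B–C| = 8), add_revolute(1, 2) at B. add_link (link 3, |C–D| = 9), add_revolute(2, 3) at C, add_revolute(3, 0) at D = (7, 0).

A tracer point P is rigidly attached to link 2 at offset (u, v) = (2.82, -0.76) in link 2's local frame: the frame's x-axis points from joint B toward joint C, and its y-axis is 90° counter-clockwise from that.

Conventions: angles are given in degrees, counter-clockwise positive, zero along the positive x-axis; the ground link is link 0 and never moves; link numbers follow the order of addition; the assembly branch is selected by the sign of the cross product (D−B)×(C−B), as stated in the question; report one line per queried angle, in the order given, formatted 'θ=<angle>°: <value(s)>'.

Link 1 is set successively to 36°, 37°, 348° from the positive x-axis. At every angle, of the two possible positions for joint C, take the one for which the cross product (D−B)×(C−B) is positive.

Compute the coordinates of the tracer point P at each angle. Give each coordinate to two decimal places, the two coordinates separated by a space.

A=(0,0), D=(7.00,0)
θ=36°: B = A + 2.00·(cos36°, sin36°) = (1.6180, 1.1756)
θ=36°: |BD| = 5.5089
θ=36°: circle(B,8.00) ∩ circle(D,9.00): a=1.2115, h=7.9077
θ=36°:   candidates: C₊=(4.4891,8.6426) cross=43.563; C₋=(1.1141,-6.8085) cross=-43.563
θ=36°:   branch + wants cross > 0 → take C=(4.4891,8.6426) (cross=43.563)
θ=36°: ex = (C−B)/|BC| = (0.3589,0.9334); ey = (-0.9334,0.3589)
θ=36°: P = B + 2.82·ex + -0.76·ey = (3.3394,3.5350)
θ=37°: B = A + 2.00·(cos37°, sin37°) = (1.5973, 1.2036)
θ=37°: |BD| = 5.5352
θ=37°: circle(B,8.00) ∩ circle(D,9.00): a=1.2320, h=7.9046
θ=37°:   candidates: C₊=(4.5186,8.6512) cross=43.753; C₋=(1.0809,-6.7797) cross=-43.753
θ=37°:   branch + wants cross > 0 → take C=(4.5186,8.6512) (cross=43.753)
θ=37°: ex = (C−B)/|BC| = (0.3652,0.9309); ey = (-0.9309,0.3652)
θ=37°: P = B + 2.82·ex + -0.76·ey = (3.3346,3.5514)
θ=348°: B = A + 2.00·(cos348°, sin348°) = (1.9563, -0.4158)
θ=348°: |BD| = 5.0608
θ=348°: circle(B,8.00) ∩ circle(D,9.00): a=0.8508, h=7.9546
θ=348°:   candidates: C₊=(2.1507,7.5818) cross=40.257; C₋=(3.4578,-8.2736) cross=-40.257
θ=348°:   branch + wants cross > 0 → take C=(2.1507,7.5818) (cross=40.257)
θ=348°: ex = (C−B)/|BC| = (0.0243,0.9997); ey = (-0.9997,0.0243)
θ=348°: P = B + 2.82·ex + -0.76·ey = (2.7846,2.3849)

θ=36°: 3.34 3.53
θ=37°: 3.33 3.55
θ=348°: 2.78 2.38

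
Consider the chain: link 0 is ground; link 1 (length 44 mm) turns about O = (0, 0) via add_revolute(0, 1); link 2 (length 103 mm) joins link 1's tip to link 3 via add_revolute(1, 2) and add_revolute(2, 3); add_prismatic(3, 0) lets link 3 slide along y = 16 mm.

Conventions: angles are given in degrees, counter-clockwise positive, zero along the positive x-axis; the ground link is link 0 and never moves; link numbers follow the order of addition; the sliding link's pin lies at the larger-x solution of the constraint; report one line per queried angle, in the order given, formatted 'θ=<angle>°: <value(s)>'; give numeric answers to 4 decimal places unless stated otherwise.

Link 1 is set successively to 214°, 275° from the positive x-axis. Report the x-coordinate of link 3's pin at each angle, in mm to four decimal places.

geometry: r = 44 mm, L = 103 mm, e = 16 mm
θ=214°: crank pin P = (r cos θ, r sin θ) = (-36.477653, -24.604488)
θ=214°: h = r sin θ − e = -24.604488 − 16 = -40.604488
θ=214°: x = r cos θ + √(L² − h²) = -36.477653 + 94.658732 = 58.181079
θ=275°: crank pin P = (r cos θ, r sin θ) = (3.834853, -43.832567)
θ=275°: h = r sin θ − e = -43.832567 − 16 = -59.832567
θ=275°: x = r cos θ + √(L² − h²) = 3.834853 + 83.839513 = 87.674366

θ=214°: 58.1811
θ=275°: 87.6744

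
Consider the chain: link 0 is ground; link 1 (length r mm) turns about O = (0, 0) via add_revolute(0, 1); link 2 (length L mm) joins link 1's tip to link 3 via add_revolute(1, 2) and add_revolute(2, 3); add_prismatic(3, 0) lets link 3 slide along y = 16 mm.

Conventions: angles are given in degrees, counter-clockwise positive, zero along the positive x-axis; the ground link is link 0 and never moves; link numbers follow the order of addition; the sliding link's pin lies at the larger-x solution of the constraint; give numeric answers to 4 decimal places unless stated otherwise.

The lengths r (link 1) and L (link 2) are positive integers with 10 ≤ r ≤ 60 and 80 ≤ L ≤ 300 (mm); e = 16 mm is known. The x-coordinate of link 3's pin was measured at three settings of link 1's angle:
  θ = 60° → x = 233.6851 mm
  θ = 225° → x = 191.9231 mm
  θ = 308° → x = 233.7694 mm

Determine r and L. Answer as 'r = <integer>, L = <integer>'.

constraint per measurement: (x − r cos θ)² + (r sin θ − e)² = L²
subtracting the θ₁ and θ₂ equations cancels the r² and L² terms:
r = (x₁² − x₂²) / (2[(x₁cos θ₁ + e sin θ₁) − (x₂cos θ₂ + e sin θ₂)]) = 32.0000 → r = 32
L² = (x₁ − r cos θ₁)² + (r sin θ₁ − e)² = 47523.9927 → L = 218.0000 → L = 218
check at θ₃=308°: x = 233.7694 (printed 233.7694) ✓

r = 32, L = 218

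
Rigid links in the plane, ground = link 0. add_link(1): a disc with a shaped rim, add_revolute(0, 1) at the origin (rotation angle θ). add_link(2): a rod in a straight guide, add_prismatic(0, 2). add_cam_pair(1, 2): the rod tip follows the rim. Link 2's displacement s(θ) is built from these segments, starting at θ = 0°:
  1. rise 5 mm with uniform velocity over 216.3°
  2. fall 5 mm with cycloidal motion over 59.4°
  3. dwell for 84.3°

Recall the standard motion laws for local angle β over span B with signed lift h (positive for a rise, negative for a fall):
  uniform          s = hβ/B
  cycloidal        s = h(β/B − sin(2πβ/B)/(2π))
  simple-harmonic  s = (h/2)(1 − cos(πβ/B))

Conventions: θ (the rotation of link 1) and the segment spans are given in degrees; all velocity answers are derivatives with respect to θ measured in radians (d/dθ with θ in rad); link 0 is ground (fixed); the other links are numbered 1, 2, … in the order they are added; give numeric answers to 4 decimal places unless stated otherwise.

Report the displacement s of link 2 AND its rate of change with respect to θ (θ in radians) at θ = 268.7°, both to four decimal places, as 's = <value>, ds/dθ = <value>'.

segment 1 (0° to 216.3°, uniform, h = 5) is passed completely: s = 0.0000 + (5) = 5.0000
θ = 268.7° falls in segment 2 (216.3° to 275.7°, cycloidal, h = -5): β = 268.7 − 216.3 = 52.4°, B = 59.4°; Δs = -5·(0.8822 − sin(2π·0.8822)/(2π)) = -4.9476; s = 5.0000 − 4.9476 = 0.0524
velocity in seg [216.3°–275.7°] (cycloidal), θ in radians: β = 52.4° = 0.9146 rad, B = 59.4° = 1.0367 rad; ds/dθ = (h/B)(1 − cos(2πβ/B)) = ((-5)/1.0367)(1 − cos(2π·0.8822)) = -1.262774 mm/rad

s = 0.0524, ds/dθ = -1.2628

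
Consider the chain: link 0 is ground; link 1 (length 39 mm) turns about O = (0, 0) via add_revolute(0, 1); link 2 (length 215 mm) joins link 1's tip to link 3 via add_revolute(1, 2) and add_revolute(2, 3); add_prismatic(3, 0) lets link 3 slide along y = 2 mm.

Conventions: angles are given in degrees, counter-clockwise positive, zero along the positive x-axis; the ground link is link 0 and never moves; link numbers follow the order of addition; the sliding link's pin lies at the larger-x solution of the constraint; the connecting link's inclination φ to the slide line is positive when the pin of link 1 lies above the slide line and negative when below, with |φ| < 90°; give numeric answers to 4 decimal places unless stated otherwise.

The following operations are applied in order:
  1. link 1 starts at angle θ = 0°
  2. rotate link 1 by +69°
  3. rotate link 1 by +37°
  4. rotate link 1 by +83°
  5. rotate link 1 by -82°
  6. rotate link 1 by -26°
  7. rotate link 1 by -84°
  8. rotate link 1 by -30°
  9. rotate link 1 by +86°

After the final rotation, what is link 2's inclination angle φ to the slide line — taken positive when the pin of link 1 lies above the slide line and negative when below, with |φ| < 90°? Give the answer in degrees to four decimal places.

geometry: r = 39 mm, L = 215 mm, e = 2 mm; θ starts at 0°
rotate link 1 by +69°: θ ← 0° +69° = 69°
rotate link 1 by +37°: θ ← 69° +37° = 106°
rotate link 1 by +83°: θ ← 106° +83° = 189°
rotate link 1 by -82°: θ ← 189° -82° = 107°
rotate link 1 by -26°: θ ← 107° -26° = 81°
rotate link 1 by -84°: θ ← 81° -84° = -3°
rotate link 1 by -30°: θ ← -3° -30° = -33°
rotate link 1 by +86°: θ ← -33° +86° = 53°
h = r sin θ − e = 31.146785 − 2 = 29.146785
sin φ = h / L = 29.146785 / 215 = 0.13556644
φ = arcsin(0.13556644) = 7.791376°

7.7914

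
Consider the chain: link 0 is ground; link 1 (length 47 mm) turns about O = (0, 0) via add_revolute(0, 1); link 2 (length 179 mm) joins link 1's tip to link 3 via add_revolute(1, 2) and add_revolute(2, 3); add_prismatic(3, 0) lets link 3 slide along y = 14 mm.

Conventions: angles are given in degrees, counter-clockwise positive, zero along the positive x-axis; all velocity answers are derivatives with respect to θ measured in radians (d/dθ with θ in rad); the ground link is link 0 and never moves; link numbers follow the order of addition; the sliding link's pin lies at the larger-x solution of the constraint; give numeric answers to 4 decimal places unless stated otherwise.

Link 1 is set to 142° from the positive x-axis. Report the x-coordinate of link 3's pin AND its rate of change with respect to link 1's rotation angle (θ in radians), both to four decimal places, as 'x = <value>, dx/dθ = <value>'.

geometry: r = 47 mm, L = 179 mm, e = 14 mm
crank pin P = (r cos θ, r sin θ) = (-37.036505, 28.936089)
h = r sin θ − e = 28.936089 − 14 = 14.936089
x = r cos θ + √(L² − h²) = -37.036505 + 178.375764 = 141.339259
dx/dθ = −r sin θ − h·r cos θ/√(L² − h²) (θ in radians; h = 14.936089) = -25.834880

x = 141.3393, dx/dθ = -25.8349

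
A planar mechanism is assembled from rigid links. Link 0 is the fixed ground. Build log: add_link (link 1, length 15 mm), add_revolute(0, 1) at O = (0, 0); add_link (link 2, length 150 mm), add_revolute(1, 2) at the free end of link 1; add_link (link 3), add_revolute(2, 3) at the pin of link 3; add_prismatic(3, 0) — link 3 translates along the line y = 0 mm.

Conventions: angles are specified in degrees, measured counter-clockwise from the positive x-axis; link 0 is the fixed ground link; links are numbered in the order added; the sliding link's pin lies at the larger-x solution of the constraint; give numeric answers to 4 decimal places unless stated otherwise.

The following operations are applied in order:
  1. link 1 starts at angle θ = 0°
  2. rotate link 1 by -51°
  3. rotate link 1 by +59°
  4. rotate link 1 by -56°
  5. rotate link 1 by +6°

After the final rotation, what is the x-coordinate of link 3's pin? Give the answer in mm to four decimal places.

geometry: r = 15 mm, L = 150 mm, e = 0 mm; θ starts at 0°
rotate link 1 by -51°: θ ← 0° -51° = -51°
rotate link 1 by +59°: θ ← -51° +59° = 8°
rotate link 1 by -56°: θ ← 8° -56° = -48°
rotate link 1 by +6°: θ ← -48° +6° = -42°
crank pin P = (r cos θ, r sin θ) = (11.147172, -10.036959)
h = r sin θ − e = -10.036959 − 0 = -10.036959
x = r cos θ + √(L² − h²) = 11.147172 + 149.663821 = 160.810994

160.8110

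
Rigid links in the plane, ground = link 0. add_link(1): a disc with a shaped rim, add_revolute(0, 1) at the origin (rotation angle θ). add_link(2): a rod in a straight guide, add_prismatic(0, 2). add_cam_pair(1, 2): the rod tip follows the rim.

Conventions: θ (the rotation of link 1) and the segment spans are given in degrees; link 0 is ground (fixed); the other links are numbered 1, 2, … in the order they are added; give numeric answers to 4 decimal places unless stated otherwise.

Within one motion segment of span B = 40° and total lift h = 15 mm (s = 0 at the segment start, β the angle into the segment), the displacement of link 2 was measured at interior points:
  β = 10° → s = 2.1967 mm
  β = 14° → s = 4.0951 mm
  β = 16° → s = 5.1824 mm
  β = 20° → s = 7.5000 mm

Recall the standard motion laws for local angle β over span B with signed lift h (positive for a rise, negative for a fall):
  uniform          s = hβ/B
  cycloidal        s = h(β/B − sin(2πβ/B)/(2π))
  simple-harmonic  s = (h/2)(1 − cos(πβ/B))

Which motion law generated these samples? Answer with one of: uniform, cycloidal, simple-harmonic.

candidates at β/B = r: uniform s = h·r (linear in β); cycloidal s = h·(r − sin(2πr)/(2π)); simple-harmonic s = (h/2)(1 − cos(πr))
β=10°: printed 2.1967 | uniform 3.7500, cycloidal 1.3627, simple-harmonic 2.1967
β=14°: printed 4.0951 | uniform 5.2500, cycloidal 3.3186, simple-harmonic 4.0951
β=16°: printed 5.1824 | uniform 6.0000, cycloidal 4.5968, simple-harmonic 5.1824
β=20°: printed 7.5000 | uniform 7.5000, cycloidal 7.5000, simple-harmonic 7.5000
only one law matches every sample → simple-harmonic

simple-harmonic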